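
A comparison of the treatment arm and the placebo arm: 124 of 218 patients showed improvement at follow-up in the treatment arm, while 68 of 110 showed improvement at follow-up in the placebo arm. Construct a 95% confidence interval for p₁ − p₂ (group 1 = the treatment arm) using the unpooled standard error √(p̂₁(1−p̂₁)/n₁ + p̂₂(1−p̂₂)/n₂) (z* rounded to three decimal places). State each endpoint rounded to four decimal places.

p̂₁ = 124/218 = 0.56881, p̂₂ = 68/110 = 0.61818; p̂₁ − p̂₂ = -0.04937.
Unpooled SE = √(p̂₁(1−p̂₁)/n₁ + p̂₂(1−p̂₂)/n₂) = √(0.001125071 + 0.002145755) = 0.057191.
The 95% critical value is z* = 1.960. Margin of error = 0.11209.
Interval: -0.04937 ± 0.11209 → (-0.1615, 0.0627).

(-0.1615, 0.0627)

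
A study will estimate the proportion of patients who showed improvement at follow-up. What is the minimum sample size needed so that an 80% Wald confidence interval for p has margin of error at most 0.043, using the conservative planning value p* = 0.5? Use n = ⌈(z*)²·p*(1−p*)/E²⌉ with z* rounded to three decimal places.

n = 223

For 80% confidence, z* = 1.282.
p*(1−p*) = 0.2500.
Required n before rounding: 1.643524 × 0.2500 / 0.043² = 222.218.
⌈222.218⌉ = 223.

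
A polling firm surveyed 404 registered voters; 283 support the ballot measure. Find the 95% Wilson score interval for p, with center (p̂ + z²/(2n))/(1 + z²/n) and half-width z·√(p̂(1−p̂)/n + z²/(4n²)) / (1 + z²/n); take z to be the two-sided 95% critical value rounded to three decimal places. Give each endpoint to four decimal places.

Here p̂ = 283/404 = 0.70050 and z = 1.960 (z² = 3.841600).
Denominator 1 + z²/n = 1 + 3.841600/404 = 1.009509.
Center = (0.70050 + 0.004754)/1.009509 = 0.69861.
Radicand: p̂(1−p̂)/n + z²/(4n²) = 0.000519311 + 0.000005884 = 0.000525195.
Half-width = 1.960·√0.000525195/1.009509 = 0.04449.
CI: 0.69861 ± 0.04449 = (0.6541, 0.7431).

(0.6541, 0.7431)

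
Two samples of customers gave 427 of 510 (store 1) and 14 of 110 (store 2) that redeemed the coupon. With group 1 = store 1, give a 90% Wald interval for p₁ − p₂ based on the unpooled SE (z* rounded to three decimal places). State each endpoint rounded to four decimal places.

p̂₁ = 0.83725, p̂₂ = 0.12727, so the observed difference is 0.70998.
SE = √(0.000267175 + 0.001009767) = √0.001276942 = 0.035734.
The 90% critical value is z* = 1.645. Margin of error = 0.05878.
So the interval runs from 0.6512 to 0.7688.

(0.6512, 0.7688)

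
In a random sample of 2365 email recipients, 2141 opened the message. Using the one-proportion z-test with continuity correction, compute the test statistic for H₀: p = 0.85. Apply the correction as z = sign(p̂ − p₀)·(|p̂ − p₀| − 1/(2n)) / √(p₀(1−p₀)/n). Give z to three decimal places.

z = 7.501

The sample proportion is 2141/2365 = 0.90529. p̂ − p₀ = 0.055285.
1/(2n) = 0.000211.
Corrected numerator: |0.055285| − 0.000211 = 0.055074.
Under H₀, SE = √(p₀(1−p₀)/n) = √(0.85·0.15/2365) = √0.000053911 = 0.007342.
z = (+)0.055074/0.007342 = 7.501.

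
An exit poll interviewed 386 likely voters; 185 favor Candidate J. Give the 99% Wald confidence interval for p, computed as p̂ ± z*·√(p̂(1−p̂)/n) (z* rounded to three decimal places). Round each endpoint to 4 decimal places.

(0.4138, 0.5448)

With x = 185 successes in n = 386, p̂ = 0.47927.
SE = √(p̂(1−p̂)/n) = √(0.249570/386) = 0.025427.
For 99% confidence, z* = 2.576.
Margin = 2.576·0.025427 = 0.06550.
CI: 0.47927 ± 0.06550 = (0.4138, 0.5448).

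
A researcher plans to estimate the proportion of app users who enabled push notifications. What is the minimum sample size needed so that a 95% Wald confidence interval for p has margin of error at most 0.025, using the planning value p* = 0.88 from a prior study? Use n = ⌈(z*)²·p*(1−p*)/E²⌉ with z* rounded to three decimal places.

n = 650

The 95% critical value is z* = 1.960.
p*(1−p*) = 0.88·0.12 = 0.1056.
(z*)²·p*(1−p*)/E² = 3.841600·0.1056/0.000625 = 649.077.
⌈649.077⌉ = 650.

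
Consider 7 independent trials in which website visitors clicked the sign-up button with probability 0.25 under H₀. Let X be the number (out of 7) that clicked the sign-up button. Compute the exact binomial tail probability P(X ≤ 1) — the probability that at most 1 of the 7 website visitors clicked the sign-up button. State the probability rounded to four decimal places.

X ~ Binomial(n=7, p=0.25).
P(X ≤ 1) = C(7,0)·0.25^0·0.75^7 + C(7,1)·0.25^1·0.75^6.
= 0.133484 + 0.311462 = 0.4449.

P = 0.4449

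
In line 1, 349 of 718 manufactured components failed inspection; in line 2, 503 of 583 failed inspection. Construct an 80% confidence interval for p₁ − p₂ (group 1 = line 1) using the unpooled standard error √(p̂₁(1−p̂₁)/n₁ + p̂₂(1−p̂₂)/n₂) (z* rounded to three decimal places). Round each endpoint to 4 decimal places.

p̂₁ = 0.48607, p̂₂ = 0.86278, so the observed difference is -0.37671.
Unpooled SE = √(p̂₁(1−p̂₁)/n₁ + p̂₂(1−p̂₂)/n₂) = √(0.000347919 + 0.000203073) = 0.023473.
For 80% confidence, z* = 1.282. Margin of error = 0.03009.
So the interval runs from -0.4068 to -0.3466.

(-0.4068, -0.3466)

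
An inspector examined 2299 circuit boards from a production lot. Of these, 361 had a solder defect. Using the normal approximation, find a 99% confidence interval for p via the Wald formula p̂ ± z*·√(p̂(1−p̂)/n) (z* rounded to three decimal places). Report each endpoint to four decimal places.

(0.1375, 0.1766)

Sample proportion p̂ = 361/2299 = 0.15702.
SE = √(p̂(1−p̂)/n) = √(0.132368/2299) = 0.007588.
z* = 2.576 at the 99% level.
Margin of error: 2.576 × 0.007588 = 0.01955.
So the interval runs from 0.1375 to 0.1766.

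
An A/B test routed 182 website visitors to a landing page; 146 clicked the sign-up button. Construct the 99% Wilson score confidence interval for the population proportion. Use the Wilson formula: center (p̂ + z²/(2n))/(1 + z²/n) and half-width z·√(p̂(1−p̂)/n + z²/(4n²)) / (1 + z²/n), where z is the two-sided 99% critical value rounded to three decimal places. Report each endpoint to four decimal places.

(0.7161, 0.8670)

p̂ = 146/182 = 0.80220; z = 2.576, so z² = 6.635776.
1 + z²/n = 1.036460.
Adjusted center: (0.80220 + z²/(2n))/1.036460 = 0.79157.
Radicand: p̂(1−p̂)/n + z²/(4n²) = 0.000871849 + 0.000050083 = 0.000921932.
Half-width = 2.576·√0.000921932/1.036460 = 0.07546.
Interval: 0.79157 ± 0.07546 → (0.7161, 0.8670).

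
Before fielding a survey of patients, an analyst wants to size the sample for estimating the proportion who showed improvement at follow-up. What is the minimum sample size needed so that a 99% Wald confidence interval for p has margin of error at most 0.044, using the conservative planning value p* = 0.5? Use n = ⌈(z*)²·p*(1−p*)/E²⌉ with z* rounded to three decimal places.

z* = 2.576 at the 99% level.
p*(1−p*) = 0.2500.
(z*)²·p*(1−p*)/E² = 6.635776·0.2500/0.001936 = 856.893.
⌈856.893⌉ = 857.

n = 857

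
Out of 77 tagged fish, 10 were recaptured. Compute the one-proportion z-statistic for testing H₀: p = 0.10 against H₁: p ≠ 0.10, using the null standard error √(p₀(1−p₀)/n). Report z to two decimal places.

z = 0.87

With x = 10 successes in n = 77, p̂ = 0.12987.
Null standard error: √(0.10·0.90/77) = √0.001168831 = 0.034188.
z = (p̂ − p₀)/SE = (0.12987 − 0.10)/0.034188 = 0.87.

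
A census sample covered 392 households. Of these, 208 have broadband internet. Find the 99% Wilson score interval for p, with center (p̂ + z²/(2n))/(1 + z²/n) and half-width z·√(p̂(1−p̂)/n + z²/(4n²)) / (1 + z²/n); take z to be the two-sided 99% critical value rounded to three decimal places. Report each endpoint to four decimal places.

(0.4657, 0.5945)

Here p̂ = 208/392 = 0.53061 and z = 2.576 (z² = 6.635776).
Denominator 1 + z²/n = 1 + 6.635776/392 = 1.016928.
Center = (0.53061 + 0.008464)/1.016928 = 0.53010.
Radicand: p̂(1−p̂)/n + z²/(4n²) = 0.000635365 + 0.000010796 = 0.000646161.
Half-width = z·√(radicand)/denom = 2.576·0.025420/1.016928 = 0.06439.
Interval: 0.53010 ± 0.06439 → (0.4657, 0.5945).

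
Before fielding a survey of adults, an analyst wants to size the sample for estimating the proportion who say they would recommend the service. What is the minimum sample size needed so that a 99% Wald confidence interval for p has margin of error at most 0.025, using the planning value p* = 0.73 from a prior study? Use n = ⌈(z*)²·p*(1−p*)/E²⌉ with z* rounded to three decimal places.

The 99% critical value is z* = 2.576.
p*(1−p*) = 0.73·0.27 = 0.1971.
Required n before rounding: 6.635776 × 0.1971 / 0.025² = 2092.658.
Rounding up, n = 2093.

n = 2093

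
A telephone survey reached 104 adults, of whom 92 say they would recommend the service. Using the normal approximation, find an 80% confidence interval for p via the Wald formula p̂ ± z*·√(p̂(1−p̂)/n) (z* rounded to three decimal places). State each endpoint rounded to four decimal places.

Sample proportion p̂ = 92/104 = 0.88462.
SE = √(p̂(1−p̂)/n) = √(0.102071/104) = 0.031328.
The 80% critical value is z* = 1.282.
Margin of error: 1.282 × 0.031328 = 0.04016.
So the interval runs from 0.8445 to 0.9248.

(0.8445, 0.9248)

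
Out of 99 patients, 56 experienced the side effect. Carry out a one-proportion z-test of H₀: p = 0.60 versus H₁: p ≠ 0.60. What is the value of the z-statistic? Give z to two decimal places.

p̂ = 56/99 = 0.56566.
SE₀ = √(0.60·0.40/99) = 0.049237.
Test statistic: z = -0.03434/0.049237 = -0.70.

z = -0.70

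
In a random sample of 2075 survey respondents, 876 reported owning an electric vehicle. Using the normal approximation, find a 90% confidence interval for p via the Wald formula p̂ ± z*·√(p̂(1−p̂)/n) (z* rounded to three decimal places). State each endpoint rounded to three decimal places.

(0.404, 0.440)

With x = 876 successes in n = 2075, p̂ = 0.42217.
SE(p̂) = √(0.42217·0.57783/2075) = 0.010843.
For 90% confidence, z* = 1.645.
Margin of error: 1.645 × 0.010843 = 0.01784.
Interval: 0.42217 ± 0.01784 → (0.404, 0.440).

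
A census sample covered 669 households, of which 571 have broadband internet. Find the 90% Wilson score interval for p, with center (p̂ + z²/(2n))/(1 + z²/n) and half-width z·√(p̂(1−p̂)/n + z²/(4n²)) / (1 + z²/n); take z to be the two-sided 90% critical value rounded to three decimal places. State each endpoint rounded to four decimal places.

Here p̂ = 571/669 = 0.85351 and z = 1.645 (z² = 2.706025).
1 + z²/n = 1.004045.
Center = (0.85351 + 0.002022)/1.004045 = 0.85209.
Radicand: p̂(1−p̂)/n + z²/(4n²) = 0.000186889 + 0.000001512 = 0.000188401.
Half-width = 1.645·√0.000188401/1.004045 = 0.02249.
CI: 0.85209 ± 0.02249 = (0.8296, 0.8746).

(0.8296, 0.8746)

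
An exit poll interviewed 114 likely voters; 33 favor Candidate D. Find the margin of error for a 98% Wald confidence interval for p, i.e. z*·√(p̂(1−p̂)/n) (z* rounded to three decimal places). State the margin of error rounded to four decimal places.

p̂ = 33/114 = 0.28947.
SE = √(p̂(1−p̂)/n) = √(0.205679/114) = 0.042476.
The 98% critical value is z* = 2.326.
Margin of error = z*·SE = 2.326 × 0.042476 = 0.0988.

ME = 0.0988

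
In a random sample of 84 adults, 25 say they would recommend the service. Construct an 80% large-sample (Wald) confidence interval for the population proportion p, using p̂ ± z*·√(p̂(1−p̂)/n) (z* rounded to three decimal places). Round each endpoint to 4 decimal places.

(0.2337, 0.3616)

p̂ = 25/84 = 0.29762.
SE(p̂) = √(0.29762·0.70238/84) = 0.049886.
The 80% critical value is z* = 1.282.
Margin of error: 1.282 × 0.049886 = 0.06395.
CI: 0.29762 ± 0.06395 = (0.2337, 0.3616).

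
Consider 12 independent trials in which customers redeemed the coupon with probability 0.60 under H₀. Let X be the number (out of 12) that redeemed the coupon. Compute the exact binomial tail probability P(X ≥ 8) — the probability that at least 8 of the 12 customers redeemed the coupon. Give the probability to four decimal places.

P = 0.4382

X ~ Binomial(n=12, p=0.60).
P(X ≥ 8) = Σ_{j=8}^{12} C(12,j)·0.60^j·0.40^{12−j}.
= 0.212841 + 0.141894 + 0.063852 + 0.017414 + 0.002177 = 0.4382.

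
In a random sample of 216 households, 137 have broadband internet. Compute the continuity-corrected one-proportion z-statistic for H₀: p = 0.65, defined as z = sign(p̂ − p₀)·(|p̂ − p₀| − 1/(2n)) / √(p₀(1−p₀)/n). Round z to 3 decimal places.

p̂ = 137/216 = 0.63426. p̂ − p₀ = -0.015741.
1/(2n) = 0.002315.
Corrected numerator: |-0.015741| − 0.002315 = 0.013426.
Under H₀, SE = √(p₀(1−p₀)/n) = √(0.65·0.35/216) = √0.001053241 = 0.032454.
z = (−)0.013426/0.032454 = -0.414.

z = -0.414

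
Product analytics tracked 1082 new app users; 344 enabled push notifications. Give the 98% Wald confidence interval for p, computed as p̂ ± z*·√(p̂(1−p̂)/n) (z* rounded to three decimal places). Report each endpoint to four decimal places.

With x = 344 successes in n = 1082, p̂ = 0.31793.
Standard error of p̂: √(0.216850/1082) = √0.000200416 = 0.014157.
For 98% confidence, z* = 2.326.
Margin of error: 2.326 × 0.014157 = 0.03293.
CI: 0.31793 ± 0.03293 = (0.2850, 0.3509).

(0.2850, 0.3509)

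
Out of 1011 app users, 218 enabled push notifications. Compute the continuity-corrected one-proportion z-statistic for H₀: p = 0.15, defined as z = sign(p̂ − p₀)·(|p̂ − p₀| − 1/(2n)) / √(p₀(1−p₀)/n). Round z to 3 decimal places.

The sample proportion is 218/1011 = 0.21563. p̂ − p₀ = 0.065628.
Continuity correction 1/(2n) = 1/2022 = 0.000495.
Corrected numerator: |0.065628| − 0.000495 = 0.065133.
SE₀ = √(0.15·0.85/1011) = 0.011230.
z = (+)0.065133/0.011230 = 5.800.

z = 5.800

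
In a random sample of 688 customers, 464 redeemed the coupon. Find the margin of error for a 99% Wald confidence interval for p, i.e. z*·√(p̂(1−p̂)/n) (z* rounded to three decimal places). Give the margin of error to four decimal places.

The sample proportion is 464/688 = 0.67442.
SE = √(p̂(1−p̂)/n) = √(0.219578/688) = 0.017865.
For 99% confidence, z* = 2.576.
Margin of error = z*·SE = 2.576 × 0.017865 = 0.0460.

ME = 0.0460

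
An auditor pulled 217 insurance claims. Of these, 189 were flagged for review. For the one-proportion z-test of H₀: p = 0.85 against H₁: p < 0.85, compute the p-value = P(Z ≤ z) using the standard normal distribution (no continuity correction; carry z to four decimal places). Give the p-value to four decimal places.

The sample proportion is 189/217 = 0.87097.
SE₀ = √(0.85·0.15/217) = 0.024240.
z = (p̂ − p₀)/SE = (189/217 − 0.85)/0.024240 ≈ 0.8650.
From the standard normal, P(Z ≤ z) = 0.8065.

p-value = 0.8065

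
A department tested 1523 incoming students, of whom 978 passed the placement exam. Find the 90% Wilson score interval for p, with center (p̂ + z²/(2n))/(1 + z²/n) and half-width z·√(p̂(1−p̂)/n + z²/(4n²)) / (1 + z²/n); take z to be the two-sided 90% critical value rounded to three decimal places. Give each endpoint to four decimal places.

Here p̂ = 978/1523 = 0.64215 and z = 1.645 (z² = 2.706025).
1 + z²/n = 1.001777.
Center = (0.64215 + 0.000888)/1.001777 = 0.64190.
Radicand: p̂(1−p̂)/n + z²/(4n²) = 0.000150881 + 0.000000292 = 0.000151173.
Half-width = 1.645·√0.000151173/1.001777 = 0.02019.
So the interval runs from 0.6217 to 0.6621.

(0.6217, 0.6621)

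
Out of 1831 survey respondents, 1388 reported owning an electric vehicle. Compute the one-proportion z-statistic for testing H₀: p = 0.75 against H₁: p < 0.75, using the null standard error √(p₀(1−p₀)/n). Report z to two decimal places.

z = 0.80

Sample proportion p̂ = 1388/1831 = 0.75806.
Null standard error: √(0.75·0.25/1831) = √0.000102403 = 0.010119.
Test statistic: z = 0.00806/0.010119 = 0.80.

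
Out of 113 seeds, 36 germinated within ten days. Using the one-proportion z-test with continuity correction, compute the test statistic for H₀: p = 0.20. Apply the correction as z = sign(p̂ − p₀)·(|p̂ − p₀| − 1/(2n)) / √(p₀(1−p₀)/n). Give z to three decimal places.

With x = 36 successes in n = 113, p̂ = 0.31858. p̂ − p₀ = 0.118584.
Continuity correction 1/(2n) = 1/226 = 0.004425.
Corrected numerator: |0.118584| − 0.004425 = 0.114159.
Under H₀, SE = √(p₀(1−p₀)/n) = √(0.20·0.80/113) = √0.001415929 = 0.037629.
z = +0.114159/0.037629 = 3.034.

z = 3.034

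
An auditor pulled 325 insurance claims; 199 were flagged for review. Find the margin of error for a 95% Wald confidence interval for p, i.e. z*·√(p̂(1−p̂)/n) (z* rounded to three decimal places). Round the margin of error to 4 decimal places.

ME = 0.0530

p̂ = 199/325 = 0.61231.
Standard error of p̂: √(0.237387/325) = √0.000730421 = 0.027026.
The 95% critical value is z* = 1.960.
Margin of error = z*·SE = 1.960 × 0.027026 = 0.0530.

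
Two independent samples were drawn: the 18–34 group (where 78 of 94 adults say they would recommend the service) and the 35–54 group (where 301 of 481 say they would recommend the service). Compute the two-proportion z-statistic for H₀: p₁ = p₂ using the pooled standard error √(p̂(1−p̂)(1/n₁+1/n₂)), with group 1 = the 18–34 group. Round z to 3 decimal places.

p̂₁ = 78/94 = 0.82979, p̂₂ = 301/481 = 0.62578.
Pooled p̂ = (78+301)/(94+481) = 379/575 = 0.65913.
SE = √[p̂(1−p̂)(1/n₁+1/n₂)] = √[0.65913·0.34087·(1/94+1/481)] ≈ 0.053454.
z = 0.20401/0.053454 = 3.817.

z = 3.817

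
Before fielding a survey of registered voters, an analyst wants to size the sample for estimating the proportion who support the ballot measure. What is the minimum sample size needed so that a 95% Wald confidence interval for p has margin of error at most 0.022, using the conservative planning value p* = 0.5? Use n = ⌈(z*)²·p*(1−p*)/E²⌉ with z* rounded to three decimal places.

n = 1985

z* = 1.960 at the 95% level.
p*(1−p*) = 0.50·0.50 = 0.2500.
(z*)²·p*(1−p*)/E² = 3.841600·0.2500/0.000484 = 1984.298.
⌈1984.298⌉ = 1985.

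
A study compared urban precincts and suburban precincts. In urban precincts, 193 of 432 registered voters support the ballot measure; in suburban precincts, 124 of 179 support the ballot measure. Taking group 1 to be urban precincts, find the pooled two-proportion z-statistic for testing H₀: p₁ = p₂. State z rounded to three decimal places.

p̂₁ = 193/432 = 0.44676, p̂₂ = 124/179 = 0.69274.
Pooled p̂ = (193+124)/(432+179) = 317/611 = 0.51882.
Pooled SE = √[0.2496457·0.00790141] ≈ 0.044413.
z = -0.24598/0.044413 = -5.538.

z = -5.538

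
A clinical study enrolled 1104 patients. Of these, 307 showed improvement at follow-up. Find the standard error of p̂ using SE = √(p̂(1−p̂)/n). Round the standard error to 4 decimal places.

SE = 0.0135

Sample proportion p̂ = 307/1104 = 0.27808.
p̂(1−p̂) = 0.27808·0.72192 = 0.200752.
SE = √(0.200752/1104) = √0.000181841 = 0.0135.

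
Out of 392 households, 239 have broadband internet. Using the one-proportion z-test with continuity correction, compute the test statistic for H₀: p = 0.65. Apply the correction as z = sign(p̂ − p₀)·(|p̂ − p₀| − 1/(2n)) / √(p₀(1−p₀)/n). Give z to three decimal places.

z = -1.620

p̂ = 239/392 = 0.60969. p̂ − p₀ = -0.040306.
Continuity correction 1/(2n) = 1/784 = 0.001276.
Corrected numerator: |-0.040306| − 0.001276 = 0.039030.
Null standard error: √(0.65·0.35/392) = √0.000580357 = 0.024091.
z = −0.039030/0.024091 = -1.620.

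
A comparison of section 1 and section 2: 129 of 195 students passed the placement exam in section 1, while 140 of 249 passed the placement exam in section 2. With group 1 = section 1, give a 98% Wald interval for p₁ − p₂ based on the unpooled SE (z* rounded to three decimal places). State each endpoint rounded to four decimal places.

(-0.0082, 0.2068)

p̂₁ = 129/195 = 0.66154, p̂₂ = 140/249 = 0.56225; p̂₁ − p̂₂ = 0.09929.
SE = √(0.001148232 + 0.000988454) = √0.002136686 = 0.046224.
z* = 2.326 at the 98% level. Margin of error = 0.10752.
CI: 0.09929 ± 0.10752 = (-0.0082, 0.2068).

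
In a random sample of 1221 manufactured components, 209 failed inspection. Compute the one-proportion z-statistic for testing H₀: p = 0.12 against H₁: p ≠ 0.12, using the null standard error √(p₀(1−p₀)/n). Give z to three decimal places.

z = 5.502

The sample proportion is 209/1221 = 0.17117.
Under H₀, SE = √(p₀(1−p₀)/n) = √(0.12·0.88/1221) = √0.000086486 = 0.009300.
z = (0.17117 − 0.12)/0.009300 = 0.05117/0.009300 = 5.502.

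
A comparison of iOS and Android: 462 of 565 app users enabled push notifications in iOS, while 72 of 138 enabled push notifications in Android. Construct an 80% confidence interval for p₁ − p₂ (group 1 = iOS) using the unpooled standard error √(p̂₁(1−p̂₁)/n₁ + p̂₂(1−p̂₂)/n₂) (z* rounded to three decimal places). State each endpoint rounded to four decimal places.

p̂₁ = 462/565 = 0.81770, p̂₂ = 72/138 = 0.52174; p̂₁ − p̂₂ = 0.29596.
SE = √(0.000263836 + 0.001808170) = √0.002072006 = 0.045519.
For 80% confidence, z* = 1.282. Margin = 1.282·0.045519 = 0.05836.
CI: 0.29596 ± 0.05836 = (0.2376, 0.3543).

(0.2376, 0.3543)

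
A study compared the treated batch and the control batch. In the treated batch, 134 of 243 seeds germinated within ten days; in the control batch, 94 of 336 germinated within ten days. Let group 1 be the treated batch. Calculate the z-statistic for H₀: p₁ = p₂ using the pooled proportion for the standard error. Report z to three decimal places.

Sample proportions: p̂₁ = 134/243 = 0.55144 and p̂₂ = 94/336 = 0.27976.
Pooling: p̂ = 228/579 = 0.39378.
SE = √[p̂(1−p̂)(1/n₁+1/n₂)] = √[0.39378·0.60622·(1/243+1/336)] ≈ 0.041144.
z = 0.27168/0.041144 = 6.603.

z = 6.603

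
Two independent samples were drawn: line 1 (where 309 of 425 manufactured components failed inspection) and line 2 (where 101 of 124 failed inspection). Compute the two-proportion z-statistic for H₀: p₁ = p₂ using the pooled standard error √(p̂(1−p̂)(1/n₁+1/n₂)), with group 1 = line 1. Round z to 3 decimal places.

z = -1.971

Sample proportions: p̂₁ = 309/425 = 0.72706 and p̂₂ = 101/124 = 0.81452.
Pooling: p̂ = 410/549 = 0.74681.
SE = √[p̂(1−p̂)(1/n₁+1/n₂)] = √[0.74681·0.25319·(1/425+1/124)] ≈ 0.044382.
z = -0.08746/0.044382 = -1.971.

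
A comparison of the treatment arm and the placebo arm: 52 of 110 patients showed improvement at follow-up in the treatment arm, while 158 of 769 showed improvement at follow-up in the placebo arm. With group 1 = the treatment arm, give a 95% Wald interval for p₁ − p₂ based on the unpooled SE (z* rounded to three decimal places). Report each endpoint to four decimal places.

(0.1697, 0.3648)

p̂₁ = 0.47273, p̂₂ = 0.20546, so the observed difference is 0.26727.
SE = √(0.002265965 + 0.000212285) = √0.002478250 = 0.049782.
For 95% confidence, z* = 1.960. Margin of error = 0.09757.
CI: 0.26727 ± 0.09757 = (0.1697, 0.3648).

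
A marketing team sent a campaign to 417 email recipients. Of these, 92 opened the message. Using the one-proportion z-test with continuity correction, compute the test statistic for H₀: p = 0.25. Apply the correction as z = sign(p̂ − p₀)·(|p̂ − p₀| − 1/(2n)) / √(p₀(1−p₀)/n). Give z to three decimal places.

With x = 92 successes in n = 417, p̂ = 0.22062. p̂ − p₀ = -0.029376.
1/(2n) = 0.001199.
Corrected numerator: |-0.029376| − 0.001199 = 0.028177.
Null standard error: √(0.25·0.75/417) = √0.000449640 = 0.021205.
z = (−)0.028177/0.021205 = -1.329.

z = -1.329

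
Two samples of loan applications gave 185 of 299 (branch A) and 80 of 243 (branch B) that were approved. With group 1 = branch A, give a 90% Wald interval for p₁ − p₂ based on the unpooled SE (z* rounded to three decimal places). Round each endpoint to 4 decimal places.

(0.2217, 0.3573)

p̂₁ = 185/299 = 0.61873, p̂₂ = 80/243 = 0.32922; p̂₁ − p̂₂ = 0.28951.
SE = √(0.000788975 + 0.000908780) = √0.001697755 = 0.041204.
z* = 1.645 at the 90% level. Margin of error = 0.06778.
So the interval runs from 0.2217 to 0.3573.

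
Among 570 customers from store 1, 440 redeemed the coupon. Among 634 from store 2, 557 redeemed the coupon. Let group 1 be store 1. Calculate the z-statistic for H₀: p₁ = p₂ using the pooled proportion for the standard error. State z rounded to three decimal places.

p̂₁ = 440/570 = 0.77193, p̂₂ = 557/634 = 0.87855.
Pooling: p̂ = 997/1204 = 0.82807.
SE = √[p̂(1−p̂)(1/n₁+1/n₂)] = √[0.82807·0.17193·(1/570+1/634)] ≈ 0.021779.
z = (p̂₁ − p̂₂)/SE = (0.77193 − 0.87855)/0.021779 = -0.10662/0.021779 = -4.896.

z = -4.896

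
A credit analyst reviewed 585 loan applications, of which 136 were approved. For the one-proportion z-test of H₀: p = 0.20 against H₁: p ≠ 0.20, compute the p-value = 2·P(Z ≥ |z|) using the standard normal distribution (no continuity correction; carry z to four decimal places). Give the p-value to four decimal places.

p-value = 0.0495

With x = 136 successes in n = 585, p̂ = 0.23248.
SE₀ = √(0.20·0.80/585) = 0.016538.
z = (p̂ − p₀)/SE = (136/585 − 0.20)/0.016538 ≈ 1.9639.
p-value = 2·P(Z ≥ |z|) with z = 1.9639 → 0.0495.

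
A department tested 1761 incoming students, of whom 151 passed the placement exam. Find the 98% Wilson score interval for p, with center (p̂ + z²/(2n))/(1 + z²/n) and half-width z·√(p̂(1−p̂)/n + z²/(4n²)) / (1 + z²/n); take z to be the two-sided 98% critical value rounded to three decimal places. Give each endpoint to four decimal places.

(0.0715, 0.1026)

p̂ = 151/1761 = 0.08575; z = 2.326, so z² = 5.410276.
1 + z²/n = 1.003072.
Adjusted center: (0.08575 + z²/(2n))/1.003072 = 0.08702.
Radicand: p̂(1−p̂)/n + z²/(4n²) = 0.000044517 + 0.000000436 = 0.000044953.
Half-width = z·√(radicand)/denom = 2.326·0.006705/1.003072 = 0.01555.
So the interval runs from 0.0715 to 0.1026.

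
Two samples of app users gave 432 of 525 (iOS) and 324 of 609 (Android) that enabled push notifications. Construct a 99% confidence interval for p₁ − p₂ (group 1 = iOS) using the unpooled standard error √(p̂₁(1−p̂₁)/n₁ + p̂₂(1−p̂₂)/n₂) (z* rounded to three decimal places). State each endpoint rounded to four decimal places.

(0.2233, 0.3583)

p̂₁ = 432/525 = 0.82286, p̂₂ = 324/609 = 0.53202; p̂₁ − p̂₂ = 0.29084.
Unpooled SE = √(p̂₁(1−p̂₁)/n₁ + p̂₂(1−p̂₂)/n₂) = √(0.000277644 + 0.000408826) = 0.026201.
z* = 2.576 at the 99% level. Margin = 2.576·0.026201 = 0.06749.
Interval: 0.29084 ± 0.06749 → (0.2233, 0.3583).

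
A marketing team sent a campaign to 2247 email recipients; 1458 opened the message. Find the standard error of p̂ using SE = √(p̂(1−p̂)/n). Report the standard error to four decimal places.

With x = 1458 successes in n = 2247, p̂ = 0.64887.
p̂(1−p̂) = 0.64887·0.35113 = 0.227838.
SE = √(0.227838/2247) = √0.000101397 = 0.0101.

SE = 0.0101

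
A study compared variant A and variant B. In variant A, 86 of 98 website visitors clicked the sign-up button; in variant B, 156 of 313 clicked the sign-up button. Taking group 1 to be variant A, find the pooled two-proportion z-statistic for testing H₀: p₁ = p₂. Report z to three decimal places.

z = 6.657

p̂₁ = 86/98 = 0.87755, p̂₂ = 156/313 = 0.49840.
Pooling: p̂ = 242/411 = 0.58881.
SE = √[p̂(1−p̂)(1/n₁+1/n₂)] = √[0.58881·0.41119·(1/98+1/313)] ≈ 0.056957.
z = 0.37915/0.056957 = 6.657.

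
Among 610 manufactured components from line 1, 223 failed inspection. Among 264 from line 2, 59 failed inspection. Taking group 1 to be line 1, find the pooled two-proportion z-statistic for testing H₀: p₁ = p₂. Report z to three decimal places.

z = 4.126

p̂₁ = 223/610 = 0.36557, p̂₂ = 59/264 = 0.22348.
Pooling: p̂ = 282/874 = 0.32265.
Pooled SE = √[0.2185486·0.00542722] ≈ 0.034440.
z = 0.14209/0.034440 = 4.126.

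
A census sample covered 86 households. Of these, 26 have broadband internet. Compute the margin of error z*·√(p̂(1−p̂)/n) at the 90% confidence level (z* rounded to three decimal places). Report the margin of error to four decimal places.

ME = 0.0815

p̂ = 26/86 = 0.30233.
SE(p̂) = √(0.30233·0.69767/86) = 0.049524.
z* = 1.645 at the 90% level.
So ME = 0.0815.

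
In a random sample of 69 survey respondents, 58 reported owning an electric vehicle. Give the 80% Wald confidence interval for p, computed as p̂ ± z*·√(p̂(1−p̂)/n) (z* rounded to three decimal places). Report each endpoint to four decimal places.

(0.7841, 0.8971)

Sample proportion p̂ = 58/69 = 0.84058.
Standard error of p̂: √(0.134005/69) = √0.001942108 = 0.044069.
z* = 1.282 at the 80% level.
Margin = 1.282·0.044069 = 0.05650.
Interval: 0.84058 ± 0.05650 → (0.7841, 0.8971).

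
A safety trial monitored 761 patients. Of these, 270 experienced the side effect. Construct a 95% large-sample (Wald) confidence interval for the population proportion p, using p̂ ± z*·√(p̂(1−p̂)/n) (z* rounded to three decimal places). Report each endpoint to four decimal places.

The sample proportion is 270/761 = 0.35480.
SE = √(p̂(1−p̂)/n) = √(0.228916/761) = 0.017344.
z* = 1.960 at the 95% level.
Margin = 1.960·0.017344 = 0.03399.
So the interval runs from 0.3208 to 0.3888.

(0.3208, 0.3888)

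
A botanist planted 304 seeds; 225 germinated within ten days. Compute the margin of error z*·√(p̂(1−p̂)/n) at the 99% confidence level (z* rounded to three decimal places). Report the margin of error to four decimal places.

p̂ = 225/304 = 0.74013.
SE = √(p̂(1−p̂)/n) = √(0.192337/304) = 0.025153.
For 99% confidence, z* = 2.576.
So ME = 0.0648.

ME = 0.0648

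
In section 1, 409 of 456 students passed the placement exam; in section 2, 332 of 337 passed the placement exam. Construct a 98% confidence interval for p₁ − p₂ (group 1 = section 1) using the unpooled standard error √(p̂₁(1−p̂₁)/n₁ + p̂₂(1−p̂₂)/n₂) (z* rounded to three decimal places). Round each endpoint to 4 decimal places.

(-0.1247, -0.0517)

p̂₁ = 409/456 = 0.89693, p̂₂ = 332/337 = 0.98516; p̂₁ − p̂₂ = -0.08823.
SE = √(0.000202734 + 0.000043373) = √0.000246107 = 0.015688.
z* = 2.326 at the 98% level. Margin = 2.326·0.015688 = 0.03649.
So the interval runs from -0.1247 to -0.0517.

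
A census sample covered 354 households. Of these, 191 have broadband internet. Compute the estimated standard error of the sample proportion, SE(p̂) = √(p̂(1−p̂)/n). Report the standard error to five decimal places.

The sample proportion is 191/354 = 0.53955.
p̂(1−p̂) = 0.248436.
Dividing by n and taking the root: √0.000701797 = 0.02649.

SE = 0.02649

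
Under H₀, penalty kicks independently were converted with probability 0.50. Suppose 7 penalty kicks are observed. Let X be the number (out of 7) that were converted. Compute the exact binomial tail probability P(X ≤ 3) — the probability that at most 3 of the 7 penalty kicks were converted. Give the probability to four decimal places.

P = 0.5000

X ~ Binomial(n=7, p=0.50).
P(X ≤ 3) = C(7,0)·0.50^0·0.50^7 + C(7,1)·0.50^1·0.50^6 + C(7,2)·0.50^2·0.50^5 + C(7,3)·0.50^3·0.50^4.
= 0.007812 + 0.054688 + 0.164062 + 0.273438 = 0.5000.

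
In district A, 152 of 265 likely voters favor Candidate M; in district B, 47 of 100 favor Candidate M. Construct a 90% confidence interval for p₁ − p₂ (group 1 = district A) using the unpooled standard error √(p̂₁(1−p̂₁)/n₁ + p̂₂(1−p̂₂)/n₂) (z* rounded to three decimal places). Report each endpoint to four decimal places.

(0.0075, 0.1997)

p̂₁ = 152/265 = 0.57358, p̂₂ = 47/100 = 0.47000; p̂₁ − p̂₂ = 0.10358.
SE = √(0.000922963 + 0.002491000) = √0.003413963 = 0.058429.
The 90% critical value is z* = 1.645. Margin of error = 0.09612.
So the interval runs from 0.0075 to 0.1997.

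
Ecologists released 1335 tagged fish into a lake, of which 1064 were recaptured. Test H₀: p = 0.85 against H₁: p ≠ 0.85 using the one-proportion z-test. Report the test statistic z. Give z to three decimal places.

The sample proportion is 1064/1335 = 0.79700.
SE₀ = √(0.85·0.15/1335) = 0.009773.
z = (p̂ − p₀)/SE = (0.79700 − 0.85)/0.009773 = -5.423.

z = -5.423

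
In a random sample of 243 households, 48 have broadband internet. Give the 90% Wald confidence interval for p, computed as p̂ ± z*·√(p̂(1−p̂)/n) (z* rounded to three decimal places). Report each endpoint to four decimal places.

(0.1555, 0.2395)

Sample proportion p̂ = 48/243 = 0.19753.
SE(p̂) = √(0.19753·0.80247/243) = 0.025540.
The 90% critical value is z* = 1.645.
Margin of error: 1.645 × 0.025540 = 0.04201.
So the interval runs from 0.1555 to 0.2395.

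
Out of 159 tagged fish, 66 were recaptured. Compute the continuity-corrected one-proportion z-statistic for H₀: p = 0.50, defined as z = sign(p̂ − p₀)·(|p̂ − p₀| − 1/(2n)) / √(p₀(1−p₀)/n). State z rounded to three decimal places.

The sample proportion is 66/159 = 0.41509. p̂ − p₀ = -0.084906.
Continuity correction 1/(2n) = 1/318 = 0.003145.
Corrected numerator: |-0.084906| − 0.003145 = 0.081761.
SE₀ = √(0.50·0.50/159) = 0.039653.
z = (−)0.081761/0.039653 = -2.062.

z = -2.062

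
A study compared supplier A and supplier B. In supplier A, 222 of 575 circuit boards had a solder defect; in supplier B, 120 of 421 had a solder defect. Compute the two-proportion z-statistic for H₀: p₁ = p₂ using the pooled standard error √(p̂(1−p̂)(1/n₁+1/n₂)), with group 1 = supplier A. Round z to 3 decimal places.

z = 3.318

Sample proportions: p̂₁ = 222/575 = 0.38609 and p̂₂ = 120/421 = 0.28504.
Pooling: p̂ = 342/996 = 0.34337.
SE = √[p̂(1−p̂)(1/n₁+1/n₂)] = √[0.34337·0.65663·(1/575+1/421)] ≈ 0.030458.
z = (p̂₁ − p̂₂)/SE = (0.38609 − 0.28504)/0.030458 = 0.10105/0.030458 = 3.318.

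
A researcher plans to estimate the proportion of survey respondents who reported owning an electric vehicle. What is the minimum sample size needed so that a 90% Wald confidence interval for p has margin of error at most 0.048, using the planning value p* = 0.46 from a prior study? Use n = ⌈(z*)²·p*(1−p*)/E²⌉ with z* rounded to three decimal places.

z* = 1.645 at the 90% level.
p*(1−p*) = 0.2484.
Required n before rounding: 2.706025 × 0.2484 / 0.048² = 291.743.
⌈291.743⌉ = 292.

n = 292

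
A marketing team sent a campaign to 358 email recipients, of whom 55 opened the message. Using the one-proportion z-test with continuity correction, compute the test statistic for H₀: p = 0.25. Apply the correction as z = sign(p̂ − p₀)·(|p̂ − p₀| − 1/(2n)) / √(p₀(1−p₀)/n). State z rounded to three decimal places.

Sample proportion p̂ = 55/358 = 0.15363. p̂ − p₀ = -0.096369.
Continuity correction 1/(2n) = 1/716 = 0.001397.
Corrected numerator: |-0.096369| − 0.001397 = 0.094972.
Null standard error: √(0.25·0.75/358) = √0.000523743 = 0.022885.
z = (−)0.094972/0.022885 = -4.150.

z = -4.150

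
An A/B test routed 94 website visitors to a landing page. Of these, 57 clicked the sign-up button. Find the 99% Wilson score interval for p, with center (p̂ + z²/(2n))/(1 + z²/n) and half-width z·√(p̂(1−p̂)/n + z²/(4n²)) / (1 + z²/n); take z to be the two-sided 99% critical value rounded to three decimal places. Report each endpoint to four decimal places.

p̂ = 57/94 = 0.60638; z = 2.576, so z² = 6.635776.
1 + z²/n = 1.070593.
Adjusted center: (0.60638 + z²/(2n))/1.070593 = 0.59937.
Radicand: p̂(1−p̂)/n + z²/(4n²) = 0.002539177 + 0.000187748 = 0.002726925.
Half-width = z·√(radicand)/denom = 2.576·0.052220/1.070593 = 0.12565.
So the interval runs from 0.4737 to 0.7250.

(0.4737, 0.7250)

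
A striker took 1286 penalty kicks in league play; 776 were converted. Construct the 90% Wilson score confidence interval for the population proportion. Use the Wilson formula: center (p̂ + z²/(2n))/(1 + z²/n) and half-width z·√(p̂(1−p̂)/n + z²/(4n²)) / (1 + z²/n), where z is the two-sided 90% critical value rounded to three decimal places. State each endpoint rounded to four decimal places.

(0.5808, 0.6256)

p̂ = 776/1286 = 0.60342; z = 1.645, so z² = 2.706025.
Denominator 1 + z²/n = 1 + 2.706025/1286 = 1.002104.
Adjusted center: (0.60342 + z²/(2n))/1.002104 = 0.60320.
Radicand: p̂(1−p̂)/n + z²/(4n²) = 0.000186084 + 0.000000409 = 0.000186493.
Half-width = z·√(radicand)/denom = 1.645·0.013656/1.002104 = 0.02242.
So the interval runs from 0.5808 to 0.6256.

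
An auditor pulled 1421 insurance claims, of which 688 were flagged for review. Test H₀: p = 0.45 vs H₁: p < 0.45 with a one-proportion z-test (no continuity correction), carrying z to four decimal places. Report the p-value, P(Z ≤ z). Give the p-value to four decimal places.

p-value = 0.9952

The sample proportion is 688/1421 = 0.48417.
Null standard error: √(0.45·0.55/1421) = √0.000174173 = 0.013197.
Test statistic (full precision, shown to 4 dp): z = (688/1421 − 0.45)/SE₀ ≈ 2.5888.
From the standard normal, P(Z ≤ z) = 0.9952.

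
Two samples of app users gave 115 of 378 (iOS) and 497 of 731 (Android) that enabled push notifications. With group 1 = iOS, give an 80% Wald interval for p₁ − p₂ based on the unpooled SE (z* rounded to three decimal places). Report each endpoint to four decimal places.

(-0.4132, -0.3381)

p̂₁ = 0.30423, p̂₂ = 0.67989, so the observed difference is -0.37566.
Unpooled SE = √(p̂₁(1−p̂₁)/n₁ + p̂₂(1−p̂₂)/n₂) = √(0.000559987 + 0.000297728) = 0.029287.
For 80% confidence, z* = 1.282. Margin of error = 0.03755.
CI: -0.37566 ± 0.03755 = (-0.4132, -0.3381).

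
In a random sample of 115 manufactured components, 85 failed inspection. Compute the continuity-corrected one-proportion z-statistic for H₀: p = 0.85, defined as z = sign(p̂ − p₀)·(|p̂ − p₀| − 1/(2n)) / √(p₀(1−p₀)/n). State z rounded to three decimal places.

With x = 85 successes in n = 115, p̂ = 0.73913. p̂ − p₀ = -0.110870.
Continuity correction 1/(2n) = 1/230 = 0.004348.
Corrected numerator: |-0.110870| − 0.004348 = 0.106522.
Under H₀, SE = √(p₀(1−p₀)/n) = √(0.85·0.15/115) = √0.001108696 = 0.033297.
z = −0.106522/0.033297 = -3.199.

z = -3.199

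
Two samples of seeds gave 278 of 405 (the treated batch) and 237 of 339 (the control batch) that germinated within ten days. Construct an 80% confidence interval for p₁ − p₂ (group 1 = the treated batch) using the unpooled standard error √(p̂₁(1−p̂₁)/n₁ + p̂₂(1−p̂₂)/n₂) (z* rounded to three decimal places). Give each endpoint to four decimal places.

p̂₁ = 278/405 = 0.68642, p̂₂ = 237/339 = 0.69912; p̂₁ − p̂₂ = -0.01270.
Unpooled SE = √(p̂₁(1−p̂₁)/n₁ + p̂₂(1−p̂₂)/n₂) = √(0.000531476 + 0.000620511) = 0.033941.
z* = 1.282 at the 80% level. Margin of error = 0.04351.
CI: -0.01270 ± 0.04351 = (-0.0562, 0.0308).

(-0.0562, 0.0308)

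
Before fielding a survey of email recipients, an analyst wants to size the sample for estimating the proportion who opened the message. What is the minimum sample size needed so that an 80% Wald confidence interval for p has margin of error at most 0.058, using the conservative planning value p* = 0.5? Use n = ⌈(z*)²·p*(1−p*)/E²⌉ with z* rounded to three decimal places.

z* = 1.282 at the 80% level.
p*(1−p*) = 0.50·0.50 = 0.2500.
(z*)²·p*(1−p*)/E² = 1.643524·0.2500/0.003364 = 122.141.
⌈122.141⌉ = 123.

n = 123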